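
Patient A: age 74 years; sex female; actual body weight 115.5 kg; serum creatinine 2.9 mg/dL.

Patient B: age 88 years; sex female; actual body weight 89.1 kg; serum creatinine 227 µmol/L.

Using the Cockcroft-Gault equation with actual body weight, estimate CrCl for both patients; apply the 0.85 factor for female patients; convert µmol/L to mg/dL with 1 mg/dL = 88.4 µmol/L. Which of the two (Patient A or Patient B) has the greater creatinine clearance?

Patient A

Patient A: CrCl = (140 − 74) × 115.5 / (72 × 2.9) × 0.85 = 7623.0 / 208.80 × 0.85 ≈ 31.0 mL/min
Patient B: SCr = 227 / 88.4 = 2.568 mg/dL
Patient B: CrCl = (140 − 88) × 89.1 / (72 × 2.568) × 0.85 = 4633.2 / 184.90 × 0.85 ≈ 21.3 mL/min
31.0 vs 21.3 mL/min → Patient A is higher.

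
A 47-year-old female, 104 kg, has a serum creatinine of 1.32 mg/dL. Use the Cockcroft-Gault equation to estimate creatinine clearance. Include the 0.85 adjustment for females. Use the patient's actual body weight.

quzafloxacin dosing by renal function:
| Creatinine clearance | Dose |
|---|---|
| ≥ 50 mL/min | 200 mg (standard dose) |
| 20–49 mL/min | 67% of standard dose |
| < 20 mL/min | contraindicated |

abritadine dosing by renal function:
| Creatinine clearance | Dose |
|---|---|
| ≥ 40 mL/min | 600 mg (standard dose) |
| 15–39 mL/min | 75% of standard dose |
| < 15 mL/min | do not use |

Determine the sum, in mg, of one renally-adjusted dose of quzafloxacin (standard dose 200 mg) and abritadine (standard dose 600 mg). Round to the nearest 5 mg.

800 mg

CrCl = (140 − 47) × 104 / (72 × 1.32) × 0.85 = 9672.0 / 95.04 × 0.85 ≈ 86.5 mL/min
CrCl ≈ 87 mL/min.
quzafloxacin: ≥ 50 mL/min → 100% of 200 mg = 200 mg.
abritadine: ≥ 40 mL/min → 100% of 600 mg = 600 mg.
Total = 200 + 600 = 800 mg.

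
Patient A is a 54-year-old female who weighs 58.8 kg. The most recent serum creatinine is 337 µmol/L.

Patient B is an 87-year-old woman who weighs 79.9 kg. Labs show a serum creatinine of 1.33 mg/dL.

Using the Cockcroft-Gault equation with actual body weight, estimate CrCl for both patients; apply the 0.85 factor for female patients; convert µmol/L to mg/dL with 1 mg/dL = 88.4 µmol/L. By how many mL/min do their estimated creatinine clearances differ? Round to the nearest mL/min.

Patient A: SCr = 337 / 88.4 = 3.812 mg/dL
Patient A: CrCl = (140 − 54) × 58.8 / (72 × 3.812) × 0.85 = 5056.8 / 274.46 × 0.85 ≈ 15.7 mL/min
Patient B: CrCl = (140 − 87) × 79.9 / (72 × 1.33) × 0.85 = 4234.7 / 95.76 × 0.85 ≈ 37.6 mL/min
|15.7 − 37.6| = 21.9 mL/min

22 mL/min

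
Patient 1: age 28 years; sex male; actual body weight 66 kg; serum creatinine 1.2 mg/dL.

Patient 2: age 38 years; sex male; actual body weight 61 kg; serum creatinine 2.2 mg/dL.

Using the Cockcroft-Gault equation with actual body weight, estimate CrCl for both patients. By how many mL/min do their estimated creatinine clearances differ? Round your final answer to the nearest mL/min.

Patient 1: CrCl = (140 − 28) × 66 / (72 × 1.2) = 7392.0 / 86.40 ≈ 85.6 mL/min
Patient 2: CrCl = (140 − 38) × 61 / (72 × 2.2) = 6222.0 / 158.40 ≈ 39.3 mL/min
|85.6 − 39.3| = 46.3 mL/min

46 mL/min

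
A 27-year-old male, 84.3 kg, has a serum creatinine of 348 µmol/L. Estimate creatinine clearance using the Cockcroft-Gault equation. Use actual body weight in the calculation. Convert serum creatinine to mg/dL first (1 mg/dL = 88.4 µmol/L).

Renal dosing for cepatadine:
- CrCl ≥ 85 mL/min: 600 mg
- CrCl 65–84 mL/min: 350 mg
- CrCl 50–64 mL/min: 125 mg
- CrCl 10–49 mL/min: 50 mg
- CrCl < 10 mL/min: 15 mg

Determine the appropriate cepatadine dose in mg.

SCr = 348 / 88.4 = 3.937 mg/dL
CrCl = (140 − 27) × 84.3 / (72 × 3.937) = 9525.9 / 283.46 ≈ 33.6 mL/min
CrCl ≈ 34 mL/min → bracket 10–49 mL/min.
Dose for this bracket: 50 mg.

50 mg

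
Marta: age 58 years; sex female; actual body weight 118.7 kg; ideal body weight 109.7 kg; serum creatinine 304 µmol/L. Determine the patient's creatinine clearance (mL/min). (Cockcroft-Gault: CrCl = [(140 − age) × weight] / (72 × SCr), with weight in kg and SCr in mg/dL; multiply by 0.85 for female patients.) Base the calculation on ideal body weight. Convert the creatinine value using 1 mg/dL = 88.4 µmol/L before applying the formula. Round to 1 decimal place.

SCr = 304 / 88.4 = 3.439 mg/dL
CrCl = (140 − 58) × 109.7 / (72 × 3.439) × 0.85 = 8995.4 / 247.61 × 0.85 ≈ 30.9 mL/min

30.9 mL/min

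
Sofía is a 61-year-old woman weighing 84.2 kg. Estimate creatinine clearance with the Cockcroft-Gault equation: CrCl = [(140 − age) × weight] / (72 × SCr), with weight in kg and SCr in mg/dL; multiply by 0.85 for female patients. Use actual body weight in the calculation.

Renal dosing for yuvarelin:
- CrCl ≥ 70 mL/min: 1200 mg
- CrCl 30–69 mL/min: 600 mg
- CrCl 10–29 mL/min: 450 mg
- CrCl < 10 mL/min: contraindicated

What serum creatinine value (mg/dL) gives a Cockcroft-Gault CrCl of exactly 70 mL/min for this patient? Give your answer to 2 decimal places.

1.12 mg/dL

Standard dose requires CrCl ≥ 70 mL/min.
Set (140 − 61) × 84.2 × 0.85 / (72 × SCr) = 70
SCr = (140 − 61) × 84.2 × 0.85 / (72 × 70) = 1.122 mg/dL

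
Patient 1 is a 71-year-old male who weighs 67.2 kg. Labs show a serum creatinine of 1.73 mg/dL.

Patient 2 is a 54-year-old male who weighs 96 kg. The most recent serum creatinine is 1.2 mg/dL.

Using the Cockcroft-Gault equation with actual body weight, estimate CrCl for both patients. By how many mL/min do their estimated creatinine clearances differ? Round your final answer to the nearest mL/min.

Patient 1: CrCl = (140 − 71) × 67.2 / (72 × 1.73) = 4636.8 / 124.56 ≈ 37.2 mL/min
Patient 2: CrCl = (140 − 54) × 96 / (72 × 1.2) = 8256.0 / 86.40 ≈ 95.6 mL/min
|37.2 − 95.6| = 58.4 mL/min

58 mL/min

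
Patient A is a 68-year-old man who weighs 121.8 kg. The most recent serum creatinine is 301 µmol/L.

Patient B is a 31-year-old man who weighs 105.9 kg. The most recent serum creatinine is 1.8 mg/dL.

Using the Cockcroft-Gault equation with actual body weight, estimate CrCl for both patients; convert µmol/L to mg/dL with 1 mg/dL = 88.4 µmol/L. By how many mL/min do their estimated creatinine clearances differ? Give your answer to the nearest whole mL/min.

53 mL/min

Patient A: SCr = 301 / 88.4 = 3.405 mg/dL
Patient A: CrCl = (140 − 68) × 121.8 / (72 × 3.405) = 8769.6 / 245.16 ≈ 35.8 mL/min
Patient B: CrCl = (140 − 31) × 105.9 / (72 × 1.8) = 11543.1 / 129.60 ≈ 89.1 mL/min
|35.8 − 89.1| = 53.3 mL/min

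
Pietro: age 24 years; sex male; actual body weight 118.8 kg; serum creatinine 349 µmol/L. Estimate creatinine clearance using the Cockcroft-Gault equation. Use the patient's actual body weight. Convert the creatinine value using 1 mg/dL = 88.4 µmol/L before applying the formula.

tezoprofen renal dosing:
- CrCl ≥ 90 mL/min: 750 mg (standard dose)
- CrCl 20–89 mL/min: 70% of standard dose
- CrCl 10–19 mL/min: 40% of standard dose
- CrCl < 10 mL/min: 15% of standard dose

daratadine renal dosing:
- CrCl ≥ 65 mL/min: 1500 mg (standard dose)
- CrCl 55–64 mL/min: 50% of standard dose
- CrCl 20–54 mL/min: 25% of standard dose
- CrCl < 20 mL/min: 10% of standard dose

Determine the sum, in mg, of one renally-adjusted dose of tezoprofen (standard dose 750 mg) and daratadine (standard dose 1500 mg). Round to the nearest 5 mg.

900 mg

SCr = 349 / 88.4 = 3.948 mg/dL
CrCl = (140 − 24) × 118.8 / (72 × 3.948) = 13780.8 / 284.26 ≈ 48.5 mL/min
CrCl ≈ 48 mL/min.
tezoprofen: 20–89 mL/min → 70% of 750 mg = 525 mg.
daratadine: 20–54 mL/min → 25% of 1500 mg = 375 mg.
Total = 525 + 375 = 900 mg.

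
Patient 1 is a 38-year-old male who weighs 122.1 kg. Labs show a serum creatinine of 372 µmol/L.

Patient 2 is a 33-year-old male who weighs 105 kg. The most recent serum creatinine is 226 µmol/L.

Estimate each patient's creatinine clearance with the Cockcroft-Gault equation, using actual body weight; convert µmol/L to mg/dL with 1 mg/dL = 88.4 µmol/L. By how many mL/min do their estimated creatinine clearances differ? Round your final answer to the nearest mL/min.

Patient 1: SCr = 372 / 88.4 = 4.208 mg/dL
Patient 1: CrCl = (140 − 38) × 122.1 / (72 × 4.208) = 12454.2 / 302.98 ≈ 41.1 mL/min
Patient 2: SCr = 226 / 88.4 = 2.557 mg/dL
Patient 2: CrCl = (140 − 33) × 105 / (72 × 2.557) = 11235.0 / 184.10 ≈ 61.0 mL/min
|41.1 − 61.0| = 19.9 mL/min

20 mL/min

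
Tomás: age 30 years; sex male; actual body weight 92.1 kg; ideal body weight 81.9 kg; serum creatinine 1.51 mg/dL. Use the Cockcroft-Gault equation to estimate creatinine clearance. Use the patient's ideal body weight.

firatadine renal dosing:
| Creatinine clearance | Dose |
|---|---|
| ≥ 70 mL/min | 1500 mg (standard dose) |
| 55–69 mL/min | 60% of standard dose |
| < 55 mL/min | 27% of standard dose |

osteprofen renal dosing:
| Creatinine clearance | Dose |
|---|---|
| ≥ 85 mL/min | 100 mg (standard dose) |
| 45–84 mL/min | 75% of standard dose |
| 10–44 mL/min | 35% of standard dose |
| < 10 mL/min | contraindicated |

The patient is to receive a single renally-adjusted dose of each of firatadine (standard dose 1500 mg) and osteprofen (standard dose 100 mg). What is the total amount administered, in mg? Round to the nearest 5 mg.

CrCl = (140 − 30) × 81.9 / (72 × 1.51) = 9009.0 / 108.72 ≈ 82.9 mL/min
CrCl ≈ 83 mL/min.
firatadine: ≥ 70 mL/min → 100% of 1500 mg = 1500 mg.
osteprofen: 45–84 mL/min → 75% of 100 mg = 75 mg.
Total = 1500 + 75 = 1575 mg.

1575 mg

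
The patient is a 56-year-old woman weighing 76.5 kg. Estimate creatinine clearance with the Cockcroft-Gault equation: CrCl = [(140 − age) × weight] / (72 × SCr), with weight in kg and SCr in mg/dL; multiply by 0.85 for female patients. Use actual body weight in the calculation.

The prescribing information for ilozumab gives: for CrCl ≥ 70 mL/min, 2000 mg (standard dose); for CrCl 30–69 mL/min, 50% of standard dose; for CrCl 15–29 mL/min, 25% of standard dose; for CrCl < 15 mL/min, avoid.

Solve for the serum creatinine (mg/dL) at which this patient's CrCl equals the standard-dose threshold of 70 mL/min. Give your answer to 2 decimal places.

1.08 mg/dL

Standard dose requires CrCl ≥ 70 mL/min.
Set (140 − 56) × 76.5 × 0.85 / (72 × SCr) = 70
SCr = (140 − 56) × 76.5 × 0.85 / (72 × 70) = 1.084 mg/dL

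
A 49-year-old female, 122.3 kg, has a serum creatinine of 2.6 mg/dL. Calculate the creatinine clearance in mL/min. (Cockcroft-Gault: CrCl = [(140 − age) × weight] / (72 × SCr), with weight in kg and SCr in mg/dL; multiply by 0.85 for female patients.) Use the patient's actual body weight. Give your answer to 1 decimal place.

CrCl = (140 − 49) × 122.3 / (72 × 2.6) × 0.85 = 11129.3 / 187.20 × 0.85 ≈ 50.5 mL/min

50.5 mL/min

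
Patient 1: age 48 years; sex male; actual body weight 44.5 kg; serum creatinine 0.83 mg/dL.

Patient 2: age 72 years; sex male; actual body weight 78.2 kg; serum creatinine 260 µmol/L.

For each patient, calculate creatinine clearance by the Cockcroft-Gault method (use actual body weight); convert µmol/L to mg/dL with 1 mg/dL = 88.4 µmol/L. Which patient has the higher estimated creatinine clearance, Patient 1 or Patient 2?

Patient 1: CrCl = (140 − 48) × 44.5 / (72 × 0.83) = 4094.0 / 59.76 ≈ 68.5 mL/min
Patient 2: SCr = 260 / 88.4 = 2.941 mg/dL
Patient 2: CrCl = (140 − 72) × 78.2 / (72 × 2.941) = 5317.6 / 211.75 ≈ 25.1 mL/min
68.5 vs 25.1 mL/min → Patient 1 is higher.

Patient 1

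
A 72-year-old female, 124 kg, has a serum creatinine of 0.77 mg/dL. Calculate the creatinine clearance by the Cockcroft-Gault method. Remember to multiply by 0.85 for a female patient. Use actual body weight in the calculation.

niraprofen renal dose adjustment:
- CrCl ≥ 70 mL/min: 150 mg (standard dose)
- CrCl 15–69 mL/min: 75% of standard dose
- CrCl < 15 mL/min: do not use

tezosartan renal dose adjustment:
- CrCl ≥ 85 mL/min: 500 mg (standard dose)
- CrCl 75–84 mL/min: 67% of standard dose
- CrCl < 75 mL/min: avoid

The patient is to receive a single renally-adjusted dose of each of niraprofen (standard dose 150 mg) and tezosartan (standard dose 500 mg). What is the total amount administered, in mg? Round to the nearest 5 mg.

CrCl = (140 − 72) × 124 / (72 × 0.77) × 0.85 = 8432.0 / 55.44 × 0.85 ≈ 129.3 mL/min
CrCl ≈ 129 mL/min.
niraprofen: ≥ 70 mL/min → 100% of 150 mg = 150 mg.
tezosartan: ≥ 85 mL/min → 100% of 500 mg = 500 mg.
Total = 150 + 500 = 650 mg.

650 mg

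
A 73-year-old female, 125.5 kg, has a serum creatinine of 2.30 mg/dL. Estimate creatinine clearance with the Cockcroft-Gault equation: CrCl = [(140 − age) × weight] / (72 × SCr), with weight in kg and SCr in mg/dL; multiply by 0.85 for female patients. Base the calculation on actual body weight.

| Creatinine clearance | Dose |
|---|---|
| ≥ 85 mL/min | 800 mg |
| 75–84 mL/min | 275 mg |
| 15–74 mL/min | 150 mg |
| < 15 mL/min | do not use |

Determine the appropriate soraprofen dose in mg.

150 mg

CrCl = (140 − 73) × 125.5 / (72 × 2.3) × 0.85 = 8408.5 / 165.60 × 0.85 ≈ 43.2 mL/min
CrCl ≈ 43 mL/min → bracket 15–74 mL/min.
Dose for this bracket: 150 mg.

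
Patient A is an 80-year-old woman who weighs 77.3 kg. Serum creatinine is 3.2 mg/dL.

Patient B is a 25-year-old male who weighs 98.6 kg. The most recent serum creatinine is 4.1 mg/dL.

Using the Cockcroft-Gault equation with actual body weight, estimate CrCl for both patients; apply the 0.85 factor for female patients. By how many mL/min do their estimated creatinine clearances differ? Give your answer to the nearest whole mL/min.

21 mL/min

Patient A: CrCl = (140 − 80) × 77.3 / (72 × 3.2) × 0.85 = 4638.0 / 230.40 × 0.85 ≈ 17.1 mL/min
Patient B: CrCl = (140 − 25) × 98.6 / (72 × 4.1) = 11339.0 / 295.20 ≈ 38.4 mL/min
|17.1 − 38.4| = 21.3 mL/min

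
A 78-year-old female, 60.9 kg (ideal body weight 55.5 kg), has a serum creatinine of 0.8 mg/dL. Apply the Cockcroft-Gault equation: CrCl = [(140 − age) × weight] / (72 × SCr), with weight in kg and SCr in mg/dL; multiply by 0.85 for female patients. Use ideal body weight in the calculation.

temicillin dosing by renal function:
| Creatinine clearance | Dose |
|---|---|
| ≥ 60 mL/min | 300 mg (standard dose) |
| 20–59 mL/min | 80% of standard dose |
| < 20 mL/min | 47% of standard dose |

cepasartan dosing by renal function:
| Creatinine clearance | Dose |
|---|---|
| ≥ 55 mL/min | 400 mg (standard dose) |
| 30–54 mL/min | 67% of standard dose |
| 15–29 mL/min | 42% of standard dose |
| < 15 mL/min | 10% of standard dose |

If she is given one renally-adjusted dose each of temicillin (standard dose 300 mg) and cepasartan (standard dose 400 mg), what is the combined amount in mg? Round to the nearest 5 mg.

510 mg

CrCl = (140 − 78) × 55.5 / (72 × 0.8) × 0.85 = 3441.0 / 57.60 × 0.85 ≈ 50.8 mL/min
CrCl ≈ 51 mL/min.
temicillin: 20–59 mL/min → 80% of 300 mg = 240 mg.
cepasartan: 30–54 mL/min → 67% of 400 mg = 268 mg.
Total = 240 + 268 = 508 mg.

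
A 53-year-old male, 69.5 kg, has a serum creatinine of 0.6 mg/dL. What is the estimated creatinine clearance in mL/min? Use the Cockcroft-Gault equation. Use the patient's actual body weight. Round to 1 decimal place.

CrCl = (140 − 53) × 69.5 / (72 × 0.6) = 6046.5 / 43.20 ≈ 140.0 mL/min

140.0 mL/min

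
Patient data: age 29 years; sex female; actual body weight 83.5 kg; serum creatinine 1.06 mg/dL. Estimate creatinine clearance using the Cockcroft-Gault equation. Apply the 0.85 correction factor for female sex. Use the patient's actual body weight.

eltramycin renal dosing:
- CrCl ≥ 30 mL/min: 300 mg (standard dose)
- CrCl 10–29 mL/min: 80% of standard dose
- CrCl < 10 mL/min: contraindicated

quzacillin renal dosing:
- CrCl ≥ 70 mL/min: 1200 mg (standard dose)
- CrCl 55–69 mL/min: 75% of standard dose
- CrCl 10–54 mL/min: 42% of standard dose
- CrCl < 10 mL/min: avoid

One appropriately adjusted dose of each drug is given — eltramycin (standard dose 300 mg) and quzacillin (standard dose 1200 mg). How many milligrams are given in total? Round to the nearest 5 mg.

1500 mg

CrCl = (140 − 29) × 83.5 / (72 × 1.06) × 0.85 = 9268.5 / 76.32 × 0.85 ≈ 103.2 mL/min
CrCl ≈ 103 mL/min.
eltramycin: ≥ 30 mL/min → 100% of 300 mg = 300 mg.
quzacillin: ≥ 70 mL/min → 100% of 1200 mg = 1200 mg.
Total = 300 + 1200 = 1500 mg.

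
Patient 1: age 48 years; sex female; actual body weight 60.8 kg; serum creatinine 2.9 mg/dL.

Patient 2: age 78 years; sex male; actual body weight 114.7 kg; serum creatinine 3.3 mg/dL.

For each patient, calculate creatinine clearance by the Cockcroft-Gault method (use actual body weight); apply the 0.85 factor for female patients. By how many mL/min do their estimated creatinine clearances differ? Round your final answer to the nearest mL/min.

7 mL/min

Patient 1: CrCl = (140 − 48) × 60.8 / (72 × 2.9) × 0.85 = 5593.6 / 208.80 × 0.85 ≈ 22.8 mL/min
Patient 2: CrCl = (140 − 78) × 114.7 / (72 × 3.3) = 7111.4 / 237.60 ≈ 29.9 mL/min
|22.8 − 29.9| = 7.1 mL/min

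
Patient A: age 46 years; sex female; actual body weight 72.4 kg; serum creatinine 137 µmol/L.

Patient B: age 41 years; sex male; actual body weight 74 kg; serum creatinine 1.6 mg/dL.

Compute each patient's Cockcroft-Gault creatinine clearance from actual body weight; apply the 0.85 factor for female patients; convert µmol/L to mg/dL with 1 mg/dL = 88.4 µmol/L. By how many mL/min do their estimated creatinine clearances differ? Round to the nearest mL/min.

Patient A: SCr = 137 / 88.4 = 1.55 mg/dL
Patient A: CrCl = (140 − 46) × 72.4 / (72 × 1.55) × 0.85 = 6805.6 / 111.60 × 0.85 ≈ 51.8 mL/min
Patient B: CrCl = (140 − 41) × 74 / (72 × 1.6) = 7326.0 / 115.20 ≈ 63.6 mL/min
|51.8 − 63.6| = 11.8 mL/min

12 mL/min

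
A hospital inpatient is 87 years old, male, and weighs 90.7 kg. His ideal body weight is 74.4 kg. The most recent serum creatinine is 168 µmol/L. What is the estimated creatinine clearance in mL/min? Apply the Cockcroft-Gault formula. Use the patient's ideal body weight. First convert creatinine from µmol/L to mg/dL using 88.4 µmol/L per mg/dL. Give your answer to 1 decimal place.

SCr = 168 / 88.4 = 1.9 mg/dL
CrCl = (140 − 87) × 74.4 / (72 × 1.9) = 3943.2 / 136.80 ≈ 28.8 mL/min

28.8 mL/min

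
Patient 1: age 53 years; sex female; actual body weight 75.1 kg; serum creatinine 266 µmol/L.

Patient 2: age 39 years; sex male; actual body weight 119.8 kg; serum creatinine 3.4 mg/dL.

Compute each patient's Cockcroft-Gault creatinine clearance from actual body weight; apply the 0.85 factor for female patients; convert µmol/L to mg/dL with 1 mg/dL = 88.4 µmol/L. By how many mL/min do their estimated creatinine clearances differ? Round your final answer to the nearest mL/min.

24 mL/min

Patient 1: SCr = 266 / 88.4 = 3.009 mg/dL
Patient 1: CrCl = (140 − 53) × 75.1 / (72 × 3.009) × 0.85 = 6533.7 / 216.65 × 0.85 ≈ 25.6 mL/min
Patient 2: CrCl = (140 − 39) × 119.8 / (72 × 3.4) = 12099.8 / 244.80 ≈ 49.4 mL/min
|25.6 − 49.4| = 23.8 mL/min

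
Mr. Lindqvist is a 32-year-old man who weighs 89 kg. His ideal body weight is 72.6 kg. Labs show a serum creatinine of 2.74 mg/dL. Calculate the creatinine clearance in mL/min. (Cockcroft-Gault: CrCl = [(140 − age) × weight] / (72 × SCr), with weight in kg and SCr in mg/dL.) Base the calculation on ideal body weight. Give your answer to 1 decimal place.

CrCl = (140 − 32) × 72.6 / (72 × 2.74) = 7840.8 / 197.28 ≈ 39.7 mL/min

39.7 mL/min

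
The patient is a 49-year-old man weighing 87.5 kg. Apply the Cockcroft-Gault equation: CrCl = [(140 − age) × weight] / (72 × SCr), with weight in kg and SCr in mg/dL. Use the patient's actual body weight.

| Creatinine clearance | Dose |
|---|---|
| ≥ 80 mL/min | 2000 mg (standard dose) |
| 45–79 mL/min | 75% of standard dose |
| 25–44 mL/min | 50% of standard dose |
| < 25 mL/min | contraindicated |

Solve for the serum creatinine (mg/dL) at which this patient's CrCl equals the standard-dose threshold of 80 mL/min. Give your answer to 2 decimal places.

1.38 mg/dL

Standard dose requires CrCl ≥ 80 mL/min.
Set (140 − 49) × 87.5 / (72 × SCr) = 80
SCr = (140 − 49) × 87.5 / (72 × 80) = 1.382 mg/dL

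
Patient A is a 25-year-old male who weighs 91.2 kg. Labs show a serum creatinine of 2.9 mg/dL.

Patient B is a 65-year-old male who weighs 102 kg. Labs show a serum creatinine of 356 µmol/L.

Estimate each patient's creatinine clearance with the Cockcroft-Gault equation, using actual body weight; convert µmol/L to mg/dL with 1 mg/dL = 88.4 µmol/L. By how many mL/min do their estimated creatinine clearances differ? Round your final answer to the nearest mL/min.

Patient A: CrCl = (140 − 25) × 91.2 / (72 × 2.9) = 10488.0 / 208.80 ≈ 50.2 mL/min
Patient B: SCr = 356 / 88.4 = 4.027 mg/dL
Patient B: CrCl = (140 − 65) × 102 / (72 × 4.027) = 7650.0 / 289.94 ≈ 26.4 mL/min
|50.2 − 26.4| = 23.8 mL/min

24 mL/min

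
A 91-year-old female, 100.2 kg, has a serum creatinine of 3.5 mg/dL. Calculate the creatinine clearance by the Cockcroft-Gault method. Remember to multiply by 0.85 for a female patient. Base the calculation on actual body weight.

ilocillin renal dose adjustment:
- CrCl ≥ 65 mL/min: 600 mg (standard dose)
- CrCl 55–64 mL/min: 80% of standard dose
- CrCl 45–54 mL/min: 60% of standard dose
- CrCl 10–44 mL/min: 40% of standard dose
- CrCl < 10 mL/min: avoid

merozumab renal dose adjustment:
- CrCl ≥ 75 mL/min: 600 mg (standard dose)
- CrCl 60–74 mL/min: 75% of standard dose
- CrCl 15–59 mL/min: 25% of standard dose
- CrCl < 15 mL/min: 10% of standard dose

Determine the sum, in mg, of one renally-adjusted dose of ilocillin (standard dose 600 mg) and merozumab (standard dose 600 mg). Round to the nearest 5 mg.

390 mg

CrCl = (140 − 91) × 100.2 / (72 × 3.5) × 0.85 = 4909.8 / 252.00 × 0.85 ≈ 16.6 mL/min
CrCl ≈ 17 mL/min.
ilocillin: 10–44 mL/min → 40% of 600 mg = 240 mg.
merozumab: 15–59 mL/min → 25% of 600 mg = 150 mg.
Total = 240 + 150 = 390 mg.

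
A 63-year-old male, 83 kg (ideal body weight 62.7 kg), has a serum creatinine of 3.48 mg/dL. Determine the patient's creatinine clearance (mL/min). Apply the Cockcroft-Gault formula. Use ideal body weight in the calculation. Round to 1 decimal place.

CrCl = (140 − 63) × 62.7 / (72 × 3.48) = 4827.9 / 250.56 ≈ 19.3 mL/min

19.3 mL/min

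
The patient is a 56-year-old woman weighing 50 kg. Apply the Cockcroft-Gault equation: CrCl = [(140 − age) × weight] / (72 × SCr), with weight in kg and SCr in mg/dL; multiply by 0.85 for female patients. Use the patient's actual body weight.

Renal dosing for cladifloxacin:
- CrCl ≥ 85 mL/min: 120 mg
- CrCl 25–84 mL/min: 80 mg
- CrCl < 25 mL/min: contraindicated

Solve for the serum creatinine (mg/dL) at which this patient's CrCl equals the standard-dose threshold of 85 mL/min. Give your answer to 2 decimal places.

Standard dose requires CrCl ≥ 85 mL/min.
Set (140 − 56) × 50 × 0.85 / (72 × SCr) = 85
SCr = (140 − 56) × 50 × 0.85 / (72 × 85) = 0.583 mg/dL

0.58 mg/dL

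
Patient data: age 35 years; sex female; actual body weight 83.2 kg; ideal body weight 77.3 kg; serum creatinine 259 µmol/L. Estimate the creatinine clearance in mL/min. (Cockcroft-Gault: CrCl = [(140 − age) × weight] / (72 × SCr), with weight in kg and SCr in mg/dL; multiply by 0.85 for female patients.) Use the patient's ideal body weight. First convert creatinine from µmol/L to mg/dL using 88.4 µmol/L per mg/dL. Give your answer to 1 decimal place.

SCr = 259 / 88.4 = 2.93 mg/dL
CrCl = (140 − 35) × 77.3 / (72 × 2.93) × 0.85 = 8116.5 / 210.96 × 0.85 ≈ 32.7 mL/min

32.7 mL/min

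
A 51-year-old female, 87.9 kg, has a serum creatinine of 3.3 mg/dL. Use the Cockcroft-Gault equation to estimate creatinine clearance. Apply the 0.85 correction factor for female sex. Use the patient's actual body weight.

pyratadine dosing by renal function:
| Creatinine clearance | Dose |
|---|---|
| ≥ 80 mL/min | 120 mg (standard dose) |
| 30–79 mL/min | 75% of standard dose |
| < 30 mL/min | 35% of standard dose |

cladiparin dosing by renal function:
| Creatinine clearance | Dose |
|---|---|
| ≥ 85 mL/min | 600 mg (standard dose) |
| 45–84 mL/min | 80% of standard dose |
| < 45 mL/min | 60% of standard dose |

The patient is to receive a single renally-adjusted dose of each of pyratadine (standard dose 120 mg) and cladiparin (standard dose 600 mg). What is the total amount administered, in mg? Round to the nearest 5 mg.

400 mg

CrCl = (140 − 51) × 87.9 / (72 × 3.3) × 0.85 = 7823.1 / 237.60 × 0.85 ≈ 28.0 mL/min
CrCl ≈ 28 mL/min.
pyratadine: < 30 mL/min → 35% of 120 mg = 42 mg.
cladiparin: < 45 mL/min → 60% of 600 mg = 360 mg.
Total = 42 + 360 = 402 mg.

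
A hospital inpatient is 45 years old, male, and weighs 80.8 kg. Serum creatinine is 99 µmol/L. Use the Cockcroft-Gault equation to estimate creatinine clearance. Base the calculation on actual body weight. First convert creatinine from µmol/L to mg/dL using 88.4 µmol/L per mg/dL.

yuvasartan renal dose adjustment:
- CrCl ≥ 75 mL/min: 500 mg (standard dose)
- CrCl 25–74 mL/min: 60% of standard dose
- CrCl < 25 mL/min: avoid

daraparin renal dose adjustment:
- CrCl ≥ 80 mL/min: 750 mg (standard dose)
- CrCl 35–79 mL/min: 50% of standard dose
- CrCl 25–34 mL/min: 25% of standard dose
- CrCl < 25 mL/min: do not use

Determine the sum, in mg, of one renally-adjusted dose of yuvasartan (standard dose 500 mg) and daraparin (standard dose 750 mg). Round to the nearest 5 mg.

1250 mg

SCr = 99 / 88.4 = 1.12 mg/dL
CrCl = (140 − 45) × 80.8 / (72 × 1.12) = 7676.0 / 80.64 ≈ 95.2 mL/min
CrCl ≈ 95 mL/min.
yuvasartan: ≥ 75 mL/min → 100% of 500 mg = 500 mg.
daraparin: ≥ 80 mL/min → 100% of 750 mg = 750 mg.
Total = 500 + 750 = 1250 mg.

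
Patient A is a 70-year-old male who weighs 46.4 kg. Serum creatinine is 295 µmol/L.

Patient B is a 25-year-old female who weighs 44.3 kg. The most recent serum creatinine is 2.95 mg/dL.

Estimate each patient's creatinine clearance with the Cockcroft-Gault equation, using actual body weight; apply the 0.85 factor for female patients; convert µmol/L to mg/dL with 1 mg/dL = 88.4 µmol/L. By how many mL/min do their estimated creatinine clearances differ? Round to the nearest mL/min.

Patient A: SCr = 295 / 88.4 = 3.337 mg/dL
Patient A: CrCl = (140 − 70) × 46.4 / (72 × 3.337) = 3248.0 / 240.26 ≈ 13.5 mL/min
Patient B: CrCl = (140 − 25) × 44.3 / (72 × 2.95) × 0.85 = 5094.5 / 212.40 × 0.85 ≈ 20.4 mL/min
|13.5 − 20.4| = 6.9 mL/min

7 mL/min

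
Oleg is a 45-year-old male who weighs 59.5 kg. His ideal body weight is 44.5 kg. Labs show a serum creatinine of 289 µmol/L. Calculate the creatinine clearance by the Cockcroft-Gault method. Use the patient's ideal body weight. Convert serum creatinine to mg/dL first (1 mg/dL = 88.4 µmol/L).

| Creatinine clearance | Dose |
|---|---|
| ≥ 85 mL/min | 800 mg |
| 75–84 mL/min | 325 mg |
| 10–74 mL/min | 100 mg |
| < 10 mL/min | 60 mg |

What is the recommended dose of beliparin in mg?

SCr = 289 / 88.4 = 3.269 mg/dL
CrCl = (140 − 45) × 44.5 / (72 × 3.269) = 4227.5 / 235.37 ≈ 18.0 mL/min
CrCl ≈ 18 mL/min → bracket 10–74 mL/min.
Dose for this bracket: 100 mg.

100 mg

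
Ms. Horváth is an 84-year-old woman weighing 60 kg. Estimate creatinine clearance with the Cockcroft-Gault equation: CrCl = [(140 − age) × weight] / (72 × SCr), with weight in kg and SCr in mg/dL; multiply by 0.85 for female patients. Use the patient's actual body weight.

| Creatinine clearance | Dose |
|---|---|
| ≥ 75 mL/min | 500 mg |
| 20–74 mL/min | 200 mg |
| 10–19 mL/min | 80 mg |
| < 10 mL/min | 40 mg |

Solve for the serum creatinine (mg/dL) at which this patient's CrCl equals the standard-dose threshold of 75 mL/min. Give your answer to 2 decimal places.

Standard dose requires CrCl ≥ 75 mL/min.
Set (140 − 84) × 60 × 0.85 / (72 × SCr) = 75
SCr = (140 − 84) × 60 × 0.85 / (72 × 75) = 0.529 mg/dL

0.53 mg/dL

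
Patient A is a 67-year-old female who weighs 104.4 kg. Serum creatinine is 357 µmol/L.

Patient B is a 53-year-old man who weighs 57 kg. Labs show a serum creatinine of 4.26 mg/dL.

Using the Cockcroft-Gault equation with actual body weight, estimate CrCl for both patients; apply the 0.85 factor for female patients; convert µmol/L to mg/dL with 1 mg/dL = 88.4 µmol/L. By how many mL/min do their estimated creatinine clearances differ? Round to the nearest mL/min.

6 mL/min

Patient A: SCr = 357 / 88.4 = 4.038 mg/dL
Patient A: CrCl = (140 − 67) × 104.4 / (72 × 4.038) × 0.85 = 7621.2 / 290.74 × 0.85 ≈ 22.3 mL/min
Patient B: CrCl = (140 − 53) × 57 / (72 × 4.26) = 4959.0 / 306.72 ≈ 16.2 mL/min
|22.3 − 16.2| = 6.1 mL/min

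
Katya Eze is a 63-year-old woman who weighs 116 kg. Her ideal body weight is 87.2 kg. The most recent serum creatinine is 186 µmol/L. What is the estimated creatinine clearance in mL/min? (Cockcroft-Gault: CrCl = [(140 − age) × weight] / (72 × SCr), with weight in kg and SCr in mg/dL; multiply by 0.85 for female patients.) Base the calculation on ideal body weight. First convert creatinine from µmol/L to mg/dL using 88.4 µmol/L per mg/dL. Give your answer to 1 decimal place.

SCr = 186 / 88.4 = 2.104 mg/dL
CrCl = (140 − 63) × 87.2 / (72 × 2.104) × 0.85 = 6714.4 / 151.49 × 0.85 ≈ 37.7 mL/min

37.7 mL/min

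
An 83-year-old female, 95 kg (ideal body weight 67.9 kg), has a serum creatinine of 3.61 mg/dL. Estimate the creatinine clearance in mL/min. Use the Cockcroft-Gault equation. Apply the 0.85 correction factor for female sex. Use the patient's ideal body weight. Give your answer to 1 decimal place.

CrCl = (140 − 83) × 67.9 / (72 × 3.61) × 0.85 = 3870.3 / 259.92 × 0.85 ≈ 12.7 mL/min

12.7 mL/min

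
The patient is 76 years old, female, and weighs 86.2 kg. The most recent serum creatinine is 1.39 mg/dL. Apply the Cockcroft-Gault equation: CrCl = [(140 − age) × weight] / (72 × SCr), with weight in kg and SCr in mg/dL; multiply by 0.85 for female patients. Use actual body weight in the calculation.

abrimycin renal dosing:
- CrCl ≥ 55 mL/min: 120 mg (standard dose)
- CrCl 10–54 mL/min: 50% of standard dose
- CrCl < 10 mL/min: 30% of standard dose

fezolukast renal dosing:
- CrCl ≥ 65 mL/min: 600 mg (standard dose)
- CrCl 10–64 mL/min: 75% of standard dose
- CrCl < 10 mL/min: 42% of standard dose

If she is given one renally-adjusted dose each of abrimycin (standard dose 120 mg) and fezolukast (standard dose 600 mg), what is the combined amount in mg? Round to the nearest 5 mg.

510 mg

CrCl = (140 − 76) × 86.2 / (72 × 1.39) × 0.85 = 5516.8 / 100.08 × 0.85 ≈ 46.9 mL/min
CrCl ≈ 47 mL/min.
abrimycin: 10–54 mL/min → 50% of 120 mg = 60 mg.
fezolukast: 10–64 mL/min → 75% of 600 mg = 450 mg.
Total = 60 + 450 = 510 mg.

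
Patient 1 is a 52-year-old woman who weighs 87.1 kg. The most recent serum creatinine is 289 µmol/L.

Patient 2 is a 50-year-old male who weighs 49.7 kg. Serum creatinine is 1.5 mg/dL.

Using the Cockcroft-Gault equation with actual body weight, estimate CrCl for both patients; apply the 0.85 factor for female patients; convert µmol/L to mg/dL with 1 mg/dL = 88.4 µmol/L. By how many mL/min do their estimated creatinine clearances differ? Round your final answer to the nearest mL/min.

Patient 1: SCr = 289 / 88.4 = 3.269 mg/dL
Patient 1: CrCl = (140 − 52) × 87.1 / (72 × 3.269) × 0.85 = 7664.8 / 235.37 × 0.85 ≈ 27.7 mL/min
Patient 2: CrCl = (140 − 50) × 49.7 / (72 × 1.5) = 4473.0 / 108.00 ≈ 41.4 mL/min
|27.7 − 41.4| = 13.7 mL/min

14 mL/min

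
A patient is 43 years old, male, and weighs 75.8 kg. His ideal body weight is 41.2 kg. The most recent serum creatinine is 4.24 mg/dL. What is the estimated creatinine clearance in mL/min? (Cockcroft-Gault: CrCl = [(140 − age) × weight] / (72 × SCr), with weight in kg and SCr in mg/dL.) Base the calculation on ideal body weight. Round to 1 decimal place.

CrCl = (140 − 43) × 41.2 / (72 × 4.24) = 3996.4 / 305.28 ≈ 13.1 mL/min

13.1 mL/min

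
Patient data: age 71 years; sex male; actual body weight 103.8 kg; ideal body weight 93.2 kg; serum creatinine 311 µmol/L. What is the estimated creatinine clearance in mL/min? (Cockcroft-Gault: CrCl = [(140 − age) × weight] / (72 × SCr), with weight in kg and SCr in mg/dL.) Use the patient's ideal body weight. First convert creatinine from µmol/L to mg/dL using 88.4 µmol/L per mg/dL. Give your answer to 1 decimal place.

SCr = 311 / 88.4 = 3.518 mg/dL
CrCl = (140 − 71) × 93.2 / (72 × 3.518) = 6430.8 / 253.30 ≈ 25.4 mL/min

25.4 mL/min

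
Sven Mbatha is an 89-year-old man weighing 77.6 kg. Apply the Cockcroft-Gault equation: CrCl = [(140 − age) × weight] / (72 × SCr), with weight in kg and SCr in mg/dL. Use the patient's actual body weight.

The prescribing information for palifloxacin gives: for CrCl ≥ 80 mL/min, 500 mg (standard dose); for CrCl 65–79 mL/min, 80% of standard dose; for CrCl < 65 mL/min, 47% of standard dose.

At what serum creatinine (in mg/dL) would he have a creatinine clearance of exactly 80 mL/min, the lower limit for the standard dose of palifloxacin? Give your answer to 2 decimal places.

0.69 mg/dL

Standard dose requires CrCl ≥ 80 mL/min.
Set (140 − 89) × 77.6 / (72 × SCr) = 80
SCr = (140 − 89) × 77.6 / (72 × 80) = 0.687 mg/dL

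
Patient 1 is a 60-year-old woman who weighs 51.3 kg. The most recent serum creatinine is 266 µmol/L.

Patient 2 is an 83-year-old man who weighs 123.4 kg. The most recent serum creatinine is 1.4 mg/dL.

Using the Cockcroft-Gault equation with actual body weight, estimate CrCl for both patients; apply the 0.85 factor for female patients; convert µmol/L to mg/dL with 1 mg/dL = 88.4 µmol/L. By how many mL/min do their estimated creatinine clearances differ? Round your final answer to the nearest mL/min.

54 mL/min

Patient 1: SCr = 266 / 88.4 = 3.009 mg/dL
Patient 1: CrCl = (140 − 60) × 51.3 / (72 × 3.009) × 0.85 = 4104.0 / 216.65 × 0.85 ≈ 16.1 mL/min
Patient 2: CrCl = (140 − 83) × 123.4 / (72 × 1.4) = 7033.8 / 100.80 ≈ 69.8 mL/min
|16.1 − 69.8| = 53.7 mL/min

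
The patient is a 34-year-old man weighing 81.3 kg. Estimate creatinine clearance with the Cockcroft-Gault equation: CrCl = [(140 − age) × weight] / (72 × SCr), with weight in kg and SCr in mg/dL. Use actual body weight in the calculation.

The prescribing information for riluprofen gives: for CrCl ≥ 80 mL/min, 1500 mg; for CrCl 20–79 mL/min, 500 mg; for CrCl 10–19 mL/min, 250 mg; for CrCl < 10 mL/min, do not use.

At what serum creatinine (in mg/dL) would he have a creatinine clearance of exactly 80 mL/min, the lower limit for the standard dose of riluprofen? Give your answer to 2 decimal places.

Standard dose requires CrCl ≥ 80 mL/min.
Set (140 − 34) × 81.3 / (72 × SCr) = 80
SCr = (140 − 34) × 81.3 / (72 × 80) = 1.496 mg/dL

1.50 mg/dL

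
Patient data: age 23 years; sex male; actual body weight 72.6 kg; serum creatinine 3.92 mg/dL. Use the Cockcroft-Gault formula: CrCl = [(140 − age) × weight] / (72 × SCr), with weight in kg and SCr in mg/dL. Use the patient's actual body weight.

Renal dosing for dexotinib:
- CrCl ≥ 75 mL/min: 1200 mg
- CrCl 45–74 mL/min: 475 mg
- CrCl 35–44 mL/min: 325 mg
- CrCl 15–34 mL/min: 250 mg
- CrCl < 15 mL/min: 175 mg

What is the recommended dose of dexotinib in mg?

250 mg

CrCl = (140 − 23) × 72.6 / (72 × 3.92) = 8494.2 / 282.24 ≈ 30.1 mL/min
CrCl ≈ 30 mL/min → bracket 15–34 mL/min.
Dose for this bracket: 250 mg.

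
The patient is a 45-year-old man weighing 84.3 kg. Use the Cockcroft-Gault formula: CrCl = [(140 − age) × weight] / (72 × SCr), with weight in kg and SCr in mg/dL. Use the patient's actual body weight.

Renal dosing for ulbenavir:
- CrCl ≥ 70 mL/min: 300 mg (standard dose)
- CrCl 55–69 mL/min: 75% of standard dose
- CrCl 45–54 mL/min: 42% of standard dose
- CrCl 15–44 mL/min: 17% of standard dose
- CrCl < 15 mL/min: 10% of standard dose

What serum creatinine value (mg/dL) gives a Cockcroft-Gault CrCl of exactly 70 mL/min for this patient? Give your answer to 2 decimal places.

1.59 mg/dL

Standard dose requires CrCl ≥ 70 mL/min.
Set (140 − 45) × 84.3 / (72 × SCr) = 70
SCr = (140 − 45) × 84.3 / (72 × 70) = 1.589 mg/dL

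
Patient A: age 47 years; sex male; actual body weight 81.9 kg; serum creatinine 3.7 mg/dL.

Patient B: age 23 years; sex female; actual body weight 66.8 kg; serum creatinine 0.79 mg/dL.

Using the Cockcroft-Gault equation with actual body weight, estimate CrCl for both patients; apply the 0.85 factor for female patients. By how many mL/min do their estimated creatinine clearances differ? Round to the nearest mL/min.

88 mL/min

Patient A: CrCl = (140 − 47) × 81.9 / (72 × 3.7) = 7616.7 / 266.40 ≈ 28.6 mL/min
Patient B: CrCl = (140 − 23) × 66.8 / (72 × 0.79) × 0.85 = 7815.6 / 56.88 × 0.85 ≈ 116.8 mL/min
|28.6 − 116.8| = 88.2 mL/min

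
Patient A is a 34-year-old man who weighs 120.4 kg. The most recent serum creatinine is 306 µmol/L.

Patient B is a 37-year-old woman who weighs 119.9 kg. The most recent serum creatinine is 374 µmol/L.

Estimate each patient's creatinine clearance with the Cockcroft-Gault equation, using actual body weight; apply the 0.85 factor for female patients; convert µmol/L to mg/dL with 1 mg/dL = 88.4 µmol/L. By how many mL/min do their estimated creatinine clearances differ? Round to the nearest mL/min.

17 mL/min

Patient A: SCr = 306 / 88.4 = 3.462 mg/dL
Patient A: CrCl = (140 − 34) × 120.4 / (72 × 3.462) = 12762.4 / 249.26 ≈ 51.2 mL/min
Patient B: SCr = 374 / 88.4 = 4.231 mg/dL
Patient B: CrCl = (140 − 37) × 119.9 / (72 × 4.231) × 0.85 = 12349.7 / 304.63 × 0.85 ≈ 34.5 mL/min
|51.2 − 34.5| = 16.7 mL/min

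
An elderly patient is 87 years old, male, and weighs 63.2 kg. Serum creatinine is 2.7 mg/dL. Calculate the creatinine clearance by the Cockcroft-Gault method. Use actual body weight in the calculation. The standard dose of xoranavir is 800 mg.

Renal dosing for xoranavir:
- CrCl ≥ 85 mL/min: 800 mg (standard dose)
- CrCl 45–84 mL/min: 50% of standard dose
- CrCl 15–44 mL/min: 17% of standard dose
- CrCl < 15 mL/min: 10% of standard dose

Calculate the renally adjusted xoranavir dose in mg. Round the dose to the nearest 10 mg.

CrCl = (140 − 87) × 63.2 / (72 × 2.7) = 3349.6 / 194.40 ≈ 17.2 mL/min
CrCl ≈ 17 mL/min → bracket 15–44 mL/min.
17% of 800 mg = 136 mg → 140 mg

140 mg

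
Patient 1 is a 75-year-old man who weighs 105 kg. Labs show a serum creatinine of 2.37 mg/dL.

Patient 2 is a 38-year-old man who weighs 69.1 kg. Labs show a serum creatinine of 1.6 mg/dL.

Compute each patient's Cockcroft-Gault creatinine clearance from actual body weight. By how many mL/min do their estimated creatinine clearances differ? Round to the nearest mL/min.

21 mL/min

Patient 1: CrCl = (140 − 75) × 105 / (72 × 2.37) = 6825.0 / 170.64 ≈ 40.0 mL/min
Patient 2: CrCl = (140 − 38) × 69.1 / (72 × 1.6) = 7048.2 / 115.20 ≈ 61.2 mL/min
|40.0 − 61.2| = 21.2 mL/min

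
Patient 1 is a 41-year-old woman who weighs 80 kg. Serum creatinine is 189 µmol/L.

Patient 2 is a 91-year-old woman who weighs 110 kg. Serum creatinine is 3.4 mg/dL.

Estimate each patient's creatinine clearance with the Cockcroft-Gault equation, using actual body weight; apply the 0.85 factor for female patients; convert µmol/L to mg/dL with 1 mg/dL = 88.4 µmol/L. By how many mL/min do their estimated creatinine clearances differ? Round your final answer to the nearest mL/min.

25 mL/min

Patient 1: SCr = 189 / 88.4 = 2.138 mg/dL
Patient 1: CrCl = (140 − 41) × 80 / (72 × 2.138) × 0.85 = 7920.0 / 153.94 × 0.85 ≈ 43.7 mL/min
Patient 2: CrCl = (140 − 91) × 110 / (72 × 3.4) × 0.85 = 5390.0 / 244.80 × 0.85 ≈ 18.7 mL/min
|43.7 − 18.7| = 25.0 mL/min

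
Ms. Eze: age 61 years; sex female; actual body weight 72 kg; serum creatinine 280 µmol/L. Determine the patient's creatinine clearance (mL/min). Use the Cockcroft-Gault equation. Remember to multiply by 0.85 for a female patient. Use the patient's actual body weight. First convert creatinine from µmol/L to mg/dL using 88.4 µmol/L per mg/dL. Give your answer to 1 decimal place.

21.2 mL/min

SCr = 280 / 88.4 = 3.167 mg/dL
CrCl = (140 − 61) × 72 / (72 × 3.167) × 0.85 = 5688.0 / 228.02 × 0.85 ≈ 21.2 mL/min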